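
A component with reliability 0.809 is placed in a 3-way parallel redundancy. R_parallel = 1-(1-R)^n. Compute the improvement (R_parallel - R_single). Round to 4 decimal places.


R_single = 0.809, n = 3
1 - R_single = 0.191
(1 - R_single)^n = 0.191^3 = 0.007
R_parallel = 1 - 0.007 = 0.993
Improvement = 0.993 - 0.809
Improvement = 0.184

0.184


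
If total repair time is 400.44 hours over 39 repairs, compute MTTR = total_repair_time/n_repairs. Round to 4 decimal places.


total_repair_time = 400.44
n_repairs = 39
MTTR = 400.44 / 39
MTTR = 10.2677

10.2677


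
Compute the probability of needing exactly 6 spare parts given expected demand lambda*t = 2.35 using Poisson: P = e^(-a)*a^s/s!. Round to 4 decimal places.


a = 2.35, s = 6
e^(-a) = e^(-2.35) = 0.0954
a^s = 2.35^6 = 168.4252
s! = 720
P = 0.0954 * 168.4252 / 720
P = 0.0223

0.0223


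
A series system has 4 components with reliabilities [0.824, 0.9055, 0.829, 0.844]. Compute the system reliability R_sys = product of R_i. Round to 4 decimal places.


Components: [0.824, 0.9055, 0.829, 0.844]
After component 1 (R=0.824): product = 0.824
After component 2 (R=0.9055): product = 0.7461
After component 3 (R=0.829): product = 0.6185
After component 4 (R=0.844): product = 0.5221
R_sys = 0.5221

0.5221


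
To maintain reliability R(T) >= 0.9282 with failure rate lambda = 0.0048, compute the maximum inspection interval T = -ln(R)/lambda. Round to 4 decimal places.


R_target = 0.9282
lambda = 0.0048
-ln(0.9282) = 0.0745
T = 0.0745 / 0.0048
T = 15.5225

15.5225


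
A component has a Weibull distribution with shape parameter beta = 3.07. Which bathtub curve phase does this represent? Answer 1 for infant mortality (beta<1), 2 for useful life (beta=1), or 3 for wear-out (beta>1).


beta = 3.07
Compare beta to 1:
beta < 1 => infant mortality (phase 1)
beta = 1 => useful life (phase 2)
beta > 1 => wear-out (phase 3)
Since beta = 3.07, this is wear-out (increasing failure rate)
Phase = 3

3


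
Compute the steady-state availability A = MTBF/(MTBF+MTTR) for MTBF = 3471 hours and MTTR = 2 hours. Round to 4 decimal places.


MTBF = 3471
MTTR = 2
MTBF + MTTR = 3473
A = 3471 / 3473
A = 0.9994

0.9994


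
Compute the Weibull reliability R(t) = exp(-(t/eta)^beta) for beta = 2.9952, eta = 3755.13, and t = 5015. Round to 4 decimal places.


beta = 2.9952, eta = 3755.13, t = 5015
t/eta = 5015 / 3755.13 = 1.3355
(t/eta)^beta = 1.3355^2.9952 = 2.3787
R(t) = exp(-2.3787)
R(t) = 0.0927

0.0927


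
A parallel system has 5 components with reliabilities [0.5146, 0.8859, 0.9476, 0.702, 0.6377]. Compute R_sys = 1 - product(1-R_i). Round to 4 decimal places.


Components: [0.5146, 0.8859, 0.9476, 0.702, 0.6377]
(1 - 0.5146) = 0.4854, running product = 0.4854
(1 - 0.8859) = 0.1141, running product = 0.0554
(1 - 0.9476) = 0.0524, running product = 0.0029
(1 - 0.702) = 0.298, running product = 0.0009
(1 - 0.6377) = 0.3623, running product = 0.0003
Product of (1-R_i) = 0.0003
R_sys = 1 - 0.0003 = 0.9997

0.9997


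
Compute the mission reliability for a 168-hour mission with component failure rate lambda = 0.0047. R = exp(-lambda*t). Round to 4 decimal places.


lambda = 0.0047
mission_time = 168
lambda * t = 0.0047 * 168 = 0.7896
R = exp(-0.7896)
R = 0.454

0.454


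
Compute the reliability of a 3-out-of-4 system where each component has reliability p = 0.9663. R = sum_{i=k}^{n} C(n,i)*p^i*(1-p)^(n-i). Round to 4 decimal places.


k = 3, n = 4, p = 0.9663
i=3: C(4,3)=4 * 0.9663^3 * 0.0337^1 = 0.1216
i=4: C(4,4)=1 * 0.9663^4 * 0.0337^0 = 0.8719
R = sum of terms = 0.9935

0.9935


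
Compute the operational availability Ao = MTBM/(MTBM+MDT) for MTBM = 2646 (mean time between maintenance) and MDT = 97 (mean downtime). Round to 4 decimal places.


MTBM = 2646
MDT = 97
MTBM + MDT = 2743
Ao = 2646 / 2743
Ao = 0.9646

0.9646


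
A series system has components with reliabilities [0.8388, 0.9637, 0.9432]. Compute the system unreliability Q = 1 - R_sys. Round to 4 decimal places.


Components: [0.8388, 0.9637, 0.9432]
After component 1: product = 0.8388
After component 2: product = 0.8084
After component 3: product = 0.7624
R_sys = 0.7624
Q = 1 - 0.7624 = 0.2376

0.2376


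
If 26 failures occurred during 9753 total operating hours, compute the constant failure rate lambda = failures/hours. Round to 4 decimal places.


failures = 26
total_hours = 9753
lambda = 26 / 9753
lambda = 0.0027

0.0027


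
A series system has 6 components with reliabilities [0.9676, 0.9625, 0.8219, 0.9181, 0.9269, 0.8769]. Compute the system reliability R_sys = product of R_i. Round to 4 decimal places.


Components: [0.9676, 0.9625, 0.8219, 0.9181, 0.9269, 0.8769]
After component 1 (R=0.9676): product = 0.9676
After component 2 (R=0.9625): product = 0.9313
After component 3 (R=0.8219): product = 0.7654
After component 4 (R=0.9181): product = 0.7028
After component 5 (R=0.9269): product = 0.6514
After component 6 (R=0.8769): product = 0.5712
R_sys = 0.5712

0.5712


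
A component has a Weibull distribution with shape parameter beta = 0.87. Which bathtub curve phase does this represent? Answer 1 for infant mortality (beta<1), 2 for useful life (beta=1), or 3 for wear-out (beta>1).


beta = 0.87
Compare beta to 1:
beta < 1 => infant mortality (phase 1)
beta = 1 => useful life (phase 2)
beta > 1 => wear-out (phase 3)
Since beta = 0.87, this is infant mortality (decreasing failure rate)
Phase = 1

1


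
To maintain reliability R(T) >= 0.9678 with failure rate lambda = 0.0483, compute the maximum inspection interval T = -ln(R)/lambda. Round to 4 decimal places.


R_target = 0.9678
lambda = 0.0483
-ln(0.9678) = 0.0327
T = 0.0327 / 0.0483
T = 0.6776

0.6776


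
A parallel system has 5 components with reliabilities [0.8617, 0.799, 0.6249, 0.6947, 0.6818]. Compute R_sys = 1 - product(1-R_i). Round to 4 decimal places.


Components: [0.8617, 0.799, 0.6249, 0.6947, 0.6818]
(1 - 0.8617) = 0.1383, running product = 0.1383
(1 - 0.799) = 0.201, running product = 0.0278
(1 - 0.6249) = 0.3751, running product = 0.0104
(1 - 0.6947) = 0.3053, running product = 0.0032
(1 - 0.6818) = 0.3182, running product = 0.001
Product of (1-R_i) = 0.001
R_sys = 1 - 0.001 = 0.999

0.999


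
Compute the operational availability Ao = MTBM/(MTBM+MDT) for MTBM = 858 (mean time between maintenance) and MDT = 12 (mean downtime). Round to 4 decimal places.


MTBM = 858
MDT = 12
MTBM + MDT = 870
Ao = 858 / 870
Ao = 0.9862

0.9862


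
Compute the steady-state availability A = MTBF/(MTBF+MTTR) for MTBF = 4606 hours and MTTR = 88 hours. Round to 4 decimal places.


MTBF = 4606
MTTR = 88
MTBF + MTTR = 4694
A = 4606 / 4694
A = 0.9813

0.9813


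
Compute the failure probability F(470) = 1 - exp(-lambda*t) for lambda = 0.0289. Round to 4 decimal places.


lambda = 0.0289, t = 470
lambda * t = 13.583
exp(-13.583) = 0.0
F(t) = 1 - 0.0
F(t) = 1.0

1.0


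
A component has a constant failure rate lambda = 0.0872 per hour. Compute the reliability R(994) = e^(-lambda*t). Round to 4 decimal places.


lambda = 0.0872
t = 994
lambda * t = 86.6768
R(t) = e^(-86.6768)
R(t) = 0.0

0.0


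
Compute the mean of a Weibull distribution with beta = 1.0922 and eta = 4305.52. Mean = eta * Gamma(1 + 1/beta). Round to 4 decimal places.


beta = 1.0922, eta = 4305.52
1/beta = 0.9156
1 + 1/beta = 1.9156
Gamma(1.9156) = 0.9672
Mean = 4305.52 * 0.9672
Mean = 4164.2966

4164.2966


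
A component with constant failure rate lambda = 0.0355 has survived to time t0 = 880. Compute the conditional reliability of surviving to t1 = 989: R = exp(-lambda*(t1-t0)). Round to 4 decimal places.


lambda = 0.0355
t0 = 880, t1 = 989
t1 - t0 = 109
lambda * (t1-t0) = 0.0355 * 109 = 3.8695
R = exp(-3.8695)
R = 0.0209

0.0209


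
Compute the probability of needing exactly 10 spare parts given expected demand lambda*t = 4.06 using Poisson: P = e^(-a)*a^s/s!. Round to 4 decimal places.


a = 4.06, s = 10
e^(-a) = e^(-4.06) = 0.0172
a^s = 4.06^10 = 1216915.2561
s! = 3628800
P = 0.0172 * 1216915.2561 / 3628800
P = 0.0058

0.0058


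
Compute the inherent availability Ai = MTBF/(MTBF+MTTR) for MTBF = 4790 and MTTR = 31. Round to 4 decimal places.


MTBF = 4790
MTTR = 31
MTBF + MTTR = 4821
Ai = 4790 / 4821
Ai = 0.9936

0.9936


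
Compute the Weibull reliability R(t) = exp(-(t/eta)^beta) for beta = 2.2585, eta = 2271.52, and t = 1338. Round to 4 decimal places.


beta = 2.2585, eta = 2271.52, t = 1338
t/eta = 1338 / 2271.52 = 0.589
(t/eta)^beta = 0.589^2.2585 = 0.3026
R(t) = exp(-0.3026)
R(t) = 0.7389

0.7389


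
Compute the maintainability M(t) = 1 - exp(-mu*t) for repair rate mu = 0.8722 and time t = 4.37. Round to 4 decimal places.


mu = 0.8722, t = 4.37
mu * t = 0.8722 * 4.37 = 3.8115
exp(-3.8115) = 0.0221
M(t) = 1 - 0.0221
M(t) = 0.9779

0.9779


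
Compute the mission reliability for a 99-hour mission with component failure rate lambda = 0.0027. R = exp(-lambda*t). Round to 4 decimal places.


lambda = 0.0027
mission_time = 99
lambda * t = 0.0027 * 99 = 0.2673
R = exp(-0.2673)
R = 0.7654

0.7654


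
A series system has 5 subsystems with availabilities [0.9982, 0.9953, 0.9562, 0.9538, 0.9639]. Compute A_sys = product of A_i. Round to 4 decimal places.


Subsystems: [0.9982, 0.9953, 0.9562, 0.9538, 0.9639]
After subsystem 1 (A=0.9982): product = 0.9982
After subsystem 2 (A=0.9953): product = 0.9935
After subsystem 3 (A=0.9562): product = 0.95
After subsystem 4 (A=0.9538): product = 0.9061
After subsystem 5 (A=0.9639): product = 0.8734
A_sys = 0.8734

0.8734


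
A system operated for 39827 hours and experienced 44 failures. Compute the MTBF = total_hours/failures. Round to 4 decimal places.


total_hours = 39827
failures = 44
MTBF = 39827 / 44
MTBF = 905.1591

905.1591


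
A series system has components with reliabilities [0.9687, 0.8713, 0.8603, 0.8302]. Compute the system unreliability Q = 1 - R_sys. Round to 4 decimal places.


Components: [0.9687, 0.8713, 0.8603, 0.8302]
After component 1: product = 0.9687
After component 2: product = 0.844
After component 3: product = 0.7261
After component 4: product = 0.6028
R_sys = 0.6028
Q = 1 - 0.6028 = 0.3972

0.3972


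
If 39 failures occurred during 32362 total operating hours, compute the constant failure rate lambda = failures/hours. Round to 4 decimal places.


failures = 39
total_hours = 32362
lambda = 39 / 32362
lambda = 0.0012

0.0012


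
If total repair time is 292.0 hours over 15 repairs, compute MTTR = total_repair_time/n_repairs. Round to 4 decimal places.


total_repair_time = 292.0
n_repairs = 15
MTTR = 292.0 / 15
MTTR = 19.4667

19.4667


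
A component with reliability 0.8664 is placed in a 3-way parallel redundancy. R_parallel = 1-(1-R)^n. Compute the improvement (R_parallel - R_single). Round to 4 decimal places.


R_single = 0.8664, n = 3
1 - R_single = 0.1336
(1 - R_single)^n = 0.1336^3 = 0.0024
R_parallel = 1 - 0.0024 = 0.9976
Improvement = 0.9976 - 0.8664
Improvement = 0.1312

0.1312


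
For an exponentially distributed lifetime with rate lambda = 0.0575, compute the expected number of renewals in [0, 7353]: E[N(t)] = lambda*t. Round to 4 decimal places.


lambda = 0.0575
t = 7353
E[N(t)] = lambda * t
E[N(t)] = 0.0575 * 7353
E[N(t)] = 422.7975

422.7975


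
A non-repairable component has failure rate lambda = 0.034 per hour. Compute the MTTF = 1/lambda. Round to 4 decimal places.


lambda = 0.034
MTTF = 1 / 0.034
MTTF = 29.4118

29.4118


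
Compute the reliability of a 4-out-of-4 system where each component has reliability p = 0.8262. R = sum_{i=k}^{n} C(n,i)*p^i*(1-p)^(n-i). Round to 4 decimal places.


k = 4, n = 4, p = 0.8262
i=4: C(4,4)=1 * 0.8262^4 * 0.1738^0 = 0.466
R = sum of terms = 0.466

0.466


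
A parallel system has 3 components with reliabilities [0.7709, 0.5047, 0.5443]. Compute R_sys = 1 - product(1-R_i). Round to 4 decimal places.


Components: [0.7709, 0.5047, 0.5443]
(1 - 0.7709) = 0.2291, running product = 0.2291
(1 - 0.5047) = 0.4953, running product = 0.1135
(1 - 0.5443) = 0.4557, running product = 0.0517
Product of (1-R_i) = 0.0517
R_sys = 1 - 0.0517 = 0.9483

0.9483


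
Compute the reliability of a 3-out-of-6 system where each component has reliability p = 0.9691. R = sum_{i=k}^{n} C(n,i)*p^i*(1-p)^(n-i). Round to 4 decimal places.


k = 3, n = 6, p = 0.9691
i=3: C(6,3)=20 * 0.9691^3 * 0.0309^3 = 0.0005
i=4: C(6,4)=15 * 0.9691^4 * 0.0309^2 = 0.0126
i=5: C(6,5)=6 * 0.9691^5 * 0.0309^1 = 0.1585
i=6: C(6,6)=1 * 0.9691^6 * 0.0309^0 = 0.8283
R = sum of terms = 1.0

1.0


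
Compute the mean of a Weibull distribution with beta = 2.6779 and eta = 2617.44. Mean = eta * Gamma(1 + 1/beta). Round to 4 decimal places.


beta = 2.6779, eta = 2617.44
1/beta = 0.3734
1 + 1/beta = 1.3734
Gamma(1.3734) = 0.889
Mean = 2617.44 * 0.889
Mean = 2327.0006

2327.0006


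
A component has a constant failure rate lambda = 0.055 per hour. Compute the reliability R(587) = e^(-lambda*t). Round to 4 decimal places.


lambda = 0.055
t = 587
lambda * t = 32.285
R(t) = e^(-32.285)
R(t) = 0.0

0.0


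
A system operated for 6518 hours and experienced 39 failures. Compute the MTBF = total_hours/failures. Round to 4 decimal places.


total_hours = 6518
failures = 39
MTBF = 6518 / 39
MTBF = 167.1282

167.1282


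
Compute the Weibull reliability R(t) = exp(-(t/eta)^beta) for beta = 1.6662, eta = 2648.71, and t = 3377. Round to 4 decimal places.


beta = 1.6662, eta = 2648.71, t = 3377
t/eta = 3377 / 2648.71 = 1.275
(t/eta)^beta = 1.275^1.6662 = 1.4989
R(t) = exp(-1.4989)
R(t) = 0.2234

0.2234


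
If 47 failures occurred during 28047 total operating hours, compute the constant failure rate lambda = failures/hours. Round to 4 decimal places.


failures = 47
total_hours = 28047
lambda = 47 / 28047
lambda = 0.0017

0.0017


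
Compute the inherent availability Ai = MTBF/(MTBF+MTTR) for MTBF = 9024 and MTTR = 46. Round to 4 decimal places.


MTBF = 9024
MTTR = 46
MTBF + MTTR = 9070
Ai = 9024 / 9070
Ai = 0.9949

0.9949


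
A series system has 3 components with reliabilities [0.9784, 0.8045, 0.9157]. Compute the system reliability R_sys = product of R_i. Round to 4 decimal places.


Components: [0.9784, 0.8045, 0.9157]
After component 1 (R=0.9784): product = 0.9784
After component 2 (R=0.8045): product = 0.7871
After component 3 (R=0.9157): product = 0.7208
R_sys = 0.7208

0.7208


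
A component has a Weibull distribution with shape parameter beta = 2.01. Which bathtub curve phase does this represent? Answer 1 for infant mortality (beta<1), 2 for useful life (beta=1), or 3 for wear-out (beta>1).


beta = 2.01
Compare beta to 1:
beta < 1 => infant mortality (phase 1)
beta = 1 => useful life (phase 2)
beta > 1 => wear-out (phase 3)
Since beta = 2.01, this is wear-out (increasing failure rate)
Phase = 3

3


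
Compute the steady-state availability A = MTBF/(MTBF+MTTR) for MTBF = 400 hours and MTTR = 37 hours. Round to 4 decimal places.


MTBF = 400
MTTR = 37
MTBF + MTTR = 437
A = 400 / 437
A = 0.9153

0.9153


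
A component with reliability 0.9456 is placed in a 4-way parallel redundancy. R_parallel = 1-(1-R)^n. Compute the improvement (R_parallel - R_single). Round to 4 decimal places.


R_single = 0.9456, n = 4
1 - R_single = 0.0544
(1 - R_single)^n = 0.0544^4 = 0.0
R_parallel = 1 - 0.0 = 1.0
Improvement = 1.0 - 0.9456
Improvement = 0.0544

0.0544


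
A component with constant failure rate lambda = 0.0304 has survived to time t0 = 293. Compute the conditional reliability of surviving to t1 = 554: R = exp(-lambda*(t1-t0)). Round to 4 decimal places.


lambda = 0.0304
t0 = 293, t1 = 554
t1 - t0 = 261
lambda * (t1-t0) = 0.0304 * 261 = 7.9344
R = exp(-7.9344)
R = 0.0004

0.0004


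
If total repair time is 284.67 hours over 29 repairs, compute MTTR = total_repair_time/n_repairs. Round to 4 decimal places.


total_repair_time = 284.67
n_repairs = 29
MTTR = 284.67 / 29
MTTR = 9.8162

9.8162


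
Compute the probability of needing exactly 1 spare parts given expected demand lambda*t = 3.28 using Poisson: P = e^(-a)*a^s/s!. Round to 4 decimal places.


a = 3.28, s = 1
e^(-a) = e^(-3.28) = 0.0376
a^s = 3.28^1 = 3.28
s! = 1
P = 0.0376 * 3.28 / 1
P = 0.1234

0.1234


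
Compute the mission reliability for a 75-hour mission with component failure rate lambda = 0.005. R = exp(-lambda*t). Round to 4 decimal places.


lambda = 0.005
mission_time = 75
lambda * t = 0.005 * 75 = 0.375
R = exp(-0.375)
R = 0.6873

0.6873


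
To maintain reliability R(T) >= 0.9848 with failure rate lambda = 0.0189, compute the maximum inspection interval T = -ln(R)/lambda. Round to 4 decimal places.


R_target = 0.9848
lambda = 0.0189
-ln(0.9848) = 0.0153
T = 0.0153 / 0.0189
T = 0.8104

0.8104


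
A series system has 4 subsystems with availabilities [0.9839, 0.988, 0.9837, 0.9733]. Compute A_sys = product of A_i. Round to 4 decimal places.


Subsystems: [0.9839, 0.988, 0.9837, 0.9733]
After subsystem 1 (A=0.9839): product = 0.9839
After subsystem 2 (A=0.988): product = 0.9721
After subsystem 3 (A=0.9837): product = 0.9562
After subsystem 4 (A=0.9733): product = 0.9307
A_sys = 0.9307

0.9307


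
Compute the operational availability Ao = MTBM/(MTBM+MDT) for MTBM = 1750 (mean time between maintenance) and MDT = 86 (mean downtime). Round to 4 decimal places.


MTBM = 1750
MDT = 86
MTBM + MDT = 1836
Ao = 1750 / 1836
Ao = 0.9532

0.9532


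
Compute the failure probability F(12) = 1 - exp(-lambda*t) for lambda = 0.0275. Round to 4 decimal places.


lambda = 0.0275, t = 12
lambda * t = 0.33
exp(-0.33) = 0.7189
F(t) = 1 - 0.7189
F(t) = 0.2811

0.2811


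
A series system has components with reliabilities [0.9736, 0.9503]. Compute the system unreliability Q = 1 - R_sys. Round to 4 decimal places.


Components: [0.9736, 0.9503]
After component 1: product = 0.9736
After component 2: product = 0.9252
R_sys = 0.9252
Q = 1 - 0.9252 = 0.0748

0.0748


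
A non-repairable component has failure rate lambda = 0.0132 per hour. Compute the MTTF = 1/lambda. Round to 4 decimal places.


lambda = 0.0132
MTTF = 1 / 0.0132
MTTF = 75.7576

75.7576


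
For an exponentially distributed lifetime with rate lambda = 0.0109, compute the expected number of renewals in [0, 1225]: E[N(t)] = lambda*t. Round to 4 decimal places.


lambda = 0.0109
t = 1225
E[N(t)] = lambda * t
E[N(t)] = 0.0109 * 1225
E[N(t)] = 13.3525

13.3525


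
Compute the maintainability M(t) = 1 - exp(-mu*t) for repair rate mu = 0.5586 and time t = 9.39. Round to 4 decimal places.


mu = 0.5586, t = 9.39
mu * t = 0.5586 * 9.39 = 5.2453
exp(-5.2453) = 0.0053
M(t) = 1 - 0.0053
M(t) = 0.9947

0.9947


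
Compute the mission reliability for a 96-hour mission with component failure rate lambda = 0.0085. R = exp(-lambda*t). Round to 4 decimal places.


lambda = 0.0085
mission_time = 96
lambda * t = 0.0085 * 96 = 0.816
R = exp(-0.816)
R = 0.4422

0.4422


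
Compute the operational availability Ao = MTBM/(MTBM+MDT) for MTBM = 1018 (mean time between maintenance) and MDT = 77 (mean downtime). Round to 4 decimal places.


MTBM = 1018
MDT = 77
MTBM + MDT = 1095
Ao = 1018 / 1095
Ao = 0.9297

0.9297


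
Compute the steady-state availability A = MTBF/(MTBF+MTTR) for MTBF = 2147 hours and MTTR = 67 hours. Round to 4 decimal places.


MTBF = 2147
MTTR = 67
MTBF + MTTR = 2214
A = 2147 / 2214
A = 0.9697

0.9697


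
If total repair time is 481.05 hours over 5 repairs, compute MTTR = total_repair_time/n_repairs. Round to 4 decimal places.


total_repair_time = 481.05
n_repairs = 5
MTTR = 481.05 / 5
MTTR = 96.21

96.21


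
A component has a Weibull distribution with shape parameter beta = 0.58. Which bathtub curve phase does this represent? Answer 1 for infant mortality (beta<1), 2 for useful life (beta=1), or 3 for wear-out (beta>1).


beta = 0.58
Compare beta to 1:
beta < 1 => infant mortality (phase 1)
beta = 1 => useful life (phase 2)
beta > 1 => wear-out (phase 3)
Since beta = 0.58, this is infant mortality (decreasing failure rate)
Phase = 1

1


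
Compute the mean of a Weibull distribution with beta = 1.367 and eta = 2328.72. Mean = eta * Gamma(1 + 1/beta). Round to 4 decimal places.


beta = 1.367, eta = 2328.72
1/beta = 0.7315
1 + 1/beta = 1.7315
Gamma(1.7315) = 0.915
Mean = 2328.72 * 0.915
Mean = 2130.7574

2130.7574


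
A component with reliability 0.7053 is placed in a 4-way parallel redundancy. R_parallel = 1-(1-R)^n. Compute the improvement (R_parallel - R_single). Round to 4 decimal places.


R_single = 0.7053, n = 4
1 - R_single = 0.2947
(1 - R_single)^n = 0.2947^4 = 0.0075
R_parallel = 1 - 0.0075 = 0.9925
Improvement = 0.9925 - 0.7053
Improvement = 0.2872

0.2872


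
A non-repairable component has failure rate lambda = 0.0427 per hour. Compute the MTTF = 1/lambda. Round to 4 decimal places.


lambda = 0.0427
MTTF = 1 / 0.0427
MTTF = 23.4192

23.4192


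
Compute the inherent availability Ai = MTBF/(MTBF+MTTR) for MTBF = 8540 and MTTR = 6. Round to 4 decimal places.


MTBF = 8540
MTTR = 6
MTBF + MTTR = 8546
Ai = 8540 / 8546
Ai = 0.9993

0.9993


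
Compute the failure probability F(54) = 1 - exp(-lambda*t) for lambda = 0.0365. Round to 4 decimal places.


lambda = 0.0365, t = 54
lambda * t = 1.971
exp(-1.971) = 0.1393
F(t) = 1 - 0.1393
F(t) = 0.8607

0.8607


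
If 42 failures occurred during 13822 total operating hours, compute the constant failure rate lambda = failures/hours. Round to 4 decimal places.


failures = 42
total_hours = 13822
lambda = 42 / 13822
lambda = 0.003

0.003


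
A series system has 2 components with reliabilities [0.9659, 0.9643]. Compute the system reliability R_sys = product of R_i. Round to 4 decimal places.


Components: [0.9659, 0.9643]
After component 1 (R=0.9659): product = 0.9659
After component 2 (R=0.9643): product = 0.9314
R_sys = 0.9314

0.9314


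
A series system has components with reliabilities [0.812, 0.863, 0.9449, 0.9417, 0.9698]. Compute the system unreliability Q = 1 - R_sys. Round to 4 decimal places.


Components: [0.812, 0.863, 0.9449, 0.9417, 0.9698]
After component 1: product = 0.812
After component 2: product = 0.7008
After component 3: product = 0.6621
After component 4: product = 0.6235
After component 5: product = 0.6047
R_sys = 0.6047
Q = 1 - 0.6047 = 0.3953

0.3953


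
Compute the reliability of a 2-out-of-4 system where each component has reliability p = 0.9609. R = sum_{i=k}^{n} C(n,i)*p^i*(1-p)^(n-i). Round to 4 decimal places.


k = 2, n = 4, p = 0.9609
i=2: C(4,2)=6 * 0.9609^2 * 0.0391^2 = 0.0085
i=3: C(4,3)=4 * 0.9609^3 * 0.0391^1 = 0.1388
i=4: C(4,4)=1 * 0.9609^4 * 0.0391^0 = 0.8525
R = sum of terms = 0.9998

0.9998


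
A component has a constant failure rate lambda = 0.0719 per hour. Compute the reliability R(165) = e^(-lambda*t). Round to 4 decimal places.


lambda = 0.0719
t = 165
lambda * t = 11.8635
R(t) = e^(-11.8635)
R(t) = 0.0

0.0


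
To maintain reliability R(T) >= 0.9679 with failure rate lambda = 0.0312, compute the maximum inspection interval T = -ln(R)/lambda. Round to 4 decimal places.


R_target = 0.9679
lambda = 0.0312
-ln(0.9679) = 0.0326
T = 0.0326 / 0.0312
T = 1.0457

1.0457


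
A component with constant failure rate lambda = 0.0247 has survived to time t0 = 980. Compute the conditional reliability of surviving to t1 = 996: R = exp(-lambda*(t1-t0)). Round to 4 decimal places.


lambda = 0.0247
t0 = 980, t1 = 996
t1 - t0 = 16
lambda * (t1-t0) = 0.0247 * 16 = 0.3952
R = exp(-0.3952)
R = 0.6735

0.6735


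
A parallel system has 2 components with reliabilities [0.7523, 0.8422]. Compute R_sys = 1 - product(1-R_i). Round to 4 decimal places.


Components: [0.7523, 0.8422]
(1 - 0.7523) = 0.2477, running product = 0.2477
(1 - 0.8422) = 0.1578, running product = 0.0391
Product of (1-R_i) = 0.0391
R_sys = 1 - 0.0391 = 0.9609

0.9609


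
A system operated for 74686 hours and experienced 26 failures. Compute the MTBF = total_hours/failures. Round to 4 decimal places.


total_hours = 74686
failures = 26
MTBF = 74686 / 26
MTBF = 2872.5385

2872.5385


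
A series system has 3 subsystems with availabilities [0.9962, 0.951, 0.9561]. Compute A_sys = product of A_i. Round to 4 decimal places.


Subsystems: [0.9962, 0.951, 0.9561]
After subsystem 1 (A=0.9962): product = 0.9962
After subsystem 2 (A=0.951): product = 0.9474
After subsystem 3 (A=0.9561): product = 0.9058
A_sys = 0.9058

0.9058


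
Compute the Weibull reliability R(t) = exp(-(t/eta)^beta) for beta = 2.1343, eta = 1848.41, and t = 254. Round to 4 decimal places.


beta = 2.1343, eta = 1848.41, t = 254
t/eta = 254 / 1848.41 = 0.1374
(t/eta)^beta = 0.1374^2.1343 = 0.0145
R(t) = exp(-0.0145)
R(t) = 0.9856

0.9856


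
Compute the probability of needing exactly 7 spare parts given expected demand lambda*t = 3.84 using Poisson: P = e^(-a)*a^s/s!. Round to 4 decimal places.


a = 3.84, s = 7
e^(-a) = e^(-3.84) = 0.0215
a^s = 3.84^7 = 12311.7155
s! = 5040
P = 0.0215 * 12311.7155 / 5040
P = 0.0525

0.0525


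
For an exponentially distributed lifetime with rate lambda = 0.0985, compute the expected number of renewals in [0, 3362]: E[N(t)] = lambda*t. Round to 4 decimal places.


lambda = 0.0985
t = 3362
E[N(t)] = lambda * t
E[N(t)] = 0.0985 * 3362
E[N(t)] = 331.157

331.157


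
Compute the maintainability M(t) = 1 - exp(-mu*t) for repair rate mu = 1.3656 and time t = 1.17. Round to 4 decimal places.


mu = 1.3656, t = 1.17
mu * t = 1.3656 * 1.17 = 1.5978
exp(-1.5978) = 0.2024
M(t) = 1 - 0.2024
M(t) = 0.7976

0.7976


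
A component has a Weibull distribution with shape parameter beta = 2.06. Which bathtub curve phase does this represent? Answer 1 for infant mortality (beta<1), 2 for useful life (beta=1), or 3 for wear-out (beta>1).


beta = 2.06
Compare beta to 1:
beta < 1 => infant mortality (phase 1)
beta = 1 => useful life (phase 2)
beta > 1 => wear-out (phase 3)
Since beta = 2.06, this is wear-out (increasing failure rate)
Phase = 3

3


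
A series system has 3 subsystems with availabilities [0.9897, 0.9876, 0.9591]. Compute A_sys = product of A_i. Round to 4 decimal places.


Subsystems: [0.9897, 0.9876, 0.9591]
After subsystem 1 (A=0.9897): product = 0.9897
After subsystem 2 (A=0.9876): product = 0.9774
After subsystem 3 (A=0.9591): product = 0.9375
A_sys = 0.9375

0.9375


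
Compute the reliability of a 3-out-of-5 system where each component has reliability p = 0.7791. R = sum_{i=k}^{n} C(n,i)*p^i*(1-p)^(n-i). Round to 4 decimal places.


k = 3, n = 5, p = 0.7791
i=3: C(5,3)=10 * 0.7791^3 * 0.2209^2 = 0.2308
i=4: C(5,4)=5 * 0.7791^4 * 0.2209^1 = 0.4069
i=5: C(5,5)=1 * 0.7791^5 * 0.2209^0 = 0.2871
R = sum of terms = 0.9248

0.9248


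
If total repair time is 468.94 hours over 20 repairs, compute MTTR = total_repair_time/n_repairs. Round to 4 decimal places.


total_repair_time = 468.94
n_repairs = 20
MTTR = 468.94 / 20
MTTR = 23.447

23.447


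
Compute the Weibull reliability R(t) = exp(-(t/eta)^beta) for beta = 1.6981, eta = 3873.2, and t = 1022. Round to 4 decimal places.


beta = 1.6981, eta = 3873.2, t = 1022
t/eta = 1022 / 3873.2 = 0.2639
(t/eta)^beta = 0.2639^1.6981 = 0.1041
R(t) = exp(-0.1041)
R(t) = 0.9011

0.9011


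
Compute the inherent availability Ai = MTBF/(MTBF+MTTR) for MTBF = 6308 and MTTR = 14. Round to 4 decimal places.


MTBF = 6308
MTTR = 14
MTBF + MTTR = 6322
Ai = 6308 / 6322
Ai = 0.9978

0.9978


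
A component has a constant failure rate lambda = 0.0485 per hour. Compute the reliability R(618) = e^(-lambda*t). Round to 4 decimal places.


lambda = 0.0485
t = 618
lambda * t = 29.973
R(t) = e^(-29.973)
R(t) = 0.0

0.0


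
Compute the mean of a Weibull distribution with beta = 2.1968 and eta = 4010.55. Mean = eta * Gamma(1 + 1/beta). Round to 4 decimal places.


beta = 2.1968, eta = 4010.55
1/beta = 0.4552
1 + 1/beta = 1.4552
Gamma(1.4552) = 0.8856
Mean = 4010.55 * 0.8856
Mean = 3551.827

3551.827


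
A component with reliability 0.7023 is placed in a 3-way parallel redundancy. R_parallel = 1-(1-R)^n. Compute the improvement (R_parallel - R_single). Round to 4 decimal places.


R_single = 0.7023, n = 3
1 - R_single = 0.2977
(1 - R_single)^n = 0.2977^3 = 0.0264
R_parallel = 1 - 0.0264 = 0.9736
Improvement = 0.9736 - 0.7023
Improvement = 0.2713

0.2713


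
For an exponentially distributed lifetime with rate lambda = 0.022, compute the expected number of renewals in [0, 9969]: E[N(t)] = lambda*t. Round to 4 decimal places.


lambda = 0.022
t = 9969
E[N(t)] = lambda * t
E[N(t)] = 0.022 * 9969
E[N(t)] = 219.318

219.318


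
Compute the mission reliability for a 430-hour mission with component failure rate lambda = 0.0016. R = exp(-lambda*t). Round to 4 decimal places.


lambda = 0.0016
mission_time = 430
lambda * t = 0.0016 * 430 = 0.688
R = exp(-0.688)
R = 0.5026

0.5026


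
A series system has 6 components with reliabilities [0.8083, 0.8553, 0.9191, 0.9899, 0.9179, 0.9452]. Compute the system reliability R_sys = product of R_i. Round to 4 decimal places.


Components: [0.8083, 0.8553, 0.9191, 0.9899, 0.9179, 0.9452]
After component 1 (R=0.8083): product = 0.8083
After component 2 (R=0.8553): product = 0.6913
After component 3 (R=0.9191): product = 0.6354
After component 4 (R=0.9899): product = 0.629
After component 5 (R=0.9179): product = 0.5774
After component 6 (R=0.9452): product = 0.5457
R_sys = 0.5457

0.5457


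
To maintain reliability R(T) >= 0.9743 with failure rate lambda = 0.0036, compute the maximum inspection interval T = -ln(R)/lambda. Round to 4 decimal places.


R_target = 0.9743
lambda = 0.0036
-ln(0.9743) = 0.026
T = 0.026 / 0.0036
T = 7.2322

7.2322


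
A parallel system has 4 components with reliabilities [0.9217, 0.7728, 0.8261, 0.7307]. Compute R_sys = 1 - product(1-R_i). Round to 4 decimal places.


Components: [0.9217, 0.7728, 0.8261, 0.7307]
(1 - 0.9217) = 0.0783, running product = 0.0783
(1 - 0.7728) = 0.2272, running product = 0.0178
(1 - 0.8261) = 0.1739, running product = 0.0031
(1 - 0.7307) = 0.2693, running product = 0.0008
Product of (1-R_i) = 0.0008
R_sys = 1 - 0.0008 = 0.9992

0.9992


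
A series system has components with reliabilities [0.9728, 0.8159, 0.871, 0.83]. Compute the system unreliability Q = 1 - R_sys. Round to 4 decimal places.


Components: [0.9728, 0.8159, 0.871, 0.83]
After component 1: product = 0.9728
After component 2: product = 0.7937
After component 3: product = 0.6913
After component 4: product = 0.5738
R_sys = 0.5738
Q = 1 - 0.5738 = 0.4262

0.4262


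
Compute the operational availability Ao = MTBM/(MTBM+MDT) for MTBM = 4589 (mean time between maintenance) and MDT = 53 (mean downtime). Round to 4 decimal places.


MTBM = 4589
MDT = 53
MTBM + MDT = 4642
Ao = 4589 / 4642
Ao = 0.9886

0.9886


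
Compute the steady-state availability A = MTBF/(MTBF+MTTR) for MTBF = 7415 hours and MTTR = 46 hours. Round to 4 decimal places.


MTBF = 7415
MTTR = 46
MTBF + MTTR = 7461
A = 7415 / 7461
A = 0.9938

0.9938


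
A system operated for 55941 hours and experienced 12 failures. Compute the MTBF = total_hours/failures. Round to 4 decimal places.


total_hours = 55941
failures = 12
MTBF = 55941 / 12
MTBF = 4661.75

4661.75


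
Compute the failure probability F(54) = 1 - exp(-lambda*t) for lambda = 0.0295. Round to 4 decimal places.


lambda = 0.0295, t = 54
lambda * t = 1.593
exp(-1.593) = 0.2033
F(t) = 1 - 0.2033
F(t) = 0.7967

0.7967


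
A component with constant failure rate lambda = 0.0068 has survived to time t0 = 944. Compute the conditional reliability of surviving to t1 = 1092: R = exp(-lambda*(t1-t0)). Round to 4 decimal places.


lambda = 0.0068
t0 = 944, t1 = 1092
t1 - t0 = 148
lambda * (t1-t0) = 0.0068 * 148 = 1.0064
R = exp(-1.0064)
R = 0.3655

0.3655


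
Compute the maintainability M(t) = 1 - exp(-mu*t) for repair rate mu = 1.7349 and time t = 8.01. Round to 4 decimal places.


mu = 1.7349, t = 8.01
mu * t = 1.7349 * 8.01 = 13.8965
exp(-13.8965) = 0.0
M(t) = 1 - 0.0
M(t) = 1.0

1.0


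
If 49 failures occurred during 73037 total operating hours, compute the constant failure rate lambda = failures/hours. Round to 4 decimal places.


failures = 49
total_hours = 73037
lambda = 49 / 73037
lambda = 0.0007

0.0007


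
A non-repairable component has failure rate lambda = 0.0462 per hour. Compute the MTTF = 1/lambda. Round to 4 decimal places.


lambda = 0.0462
MTTF = 1 / 0.0462
MTTF = 21.645

21.645


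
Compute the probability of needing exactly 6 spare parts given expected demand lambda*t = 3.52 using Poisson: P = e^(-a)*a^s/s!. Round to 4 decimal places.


a = 3.52, s = 6
e^(-a) = e^(-3.52) = 0.0296
a^s = 3.52^6 = 1902.1991
s! = 720
P = 0.0296 * 1902.1991 / 720
P = 0.0782

0.0782


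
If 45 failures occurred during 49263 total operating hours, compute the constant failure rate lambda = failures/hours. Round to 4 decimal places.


failures = 45
total_hours = 49263
lambda = 45 / 49263
lambda = 0.0009

0.0009


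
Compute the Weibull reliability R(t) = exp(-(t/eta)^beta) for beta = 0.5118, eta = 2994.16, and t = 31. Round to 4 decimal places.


beta = 0.5118, eta = 2994.16, t = 31
t/eta = 31 / 2994.16 = 0.0104
(t/eta)^beta = 0.0104^0.5118 = 0.0964
R(t) = exp(-0.0964)
R(t) = 0.9081

0.9081


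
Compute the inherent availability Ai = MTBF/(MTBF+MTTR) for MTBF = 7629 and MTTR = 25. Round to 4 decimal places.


MTBF = 7629
MTTR = 25
MTBF + MTTR = 7654
Ai = 7629 / 7654
Ai = 0.9967

0.9967


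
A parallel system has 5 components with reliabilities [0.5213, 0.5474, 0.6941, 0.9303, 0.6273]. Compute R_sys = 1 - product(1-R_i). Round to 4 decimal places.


Components: [0.5213, 0.5474, 0.6941, 0.9303, 0.6273]
(1 - 0.5213) = 0.4787, running product = 0.4787
(1 - 0.5474) = 0.4526, running product = 0.2167
(1 - 0.6941) = 0.3059, running product = 0.0663
(1 - 0.9303) = 0.0697, running product = 0.0046
(1 - 0.6273) = 0.3727, running product = 0.0017
Product of (1-R_i) = 0.0017
R_sys = 1 - 0.0017 = 0.9983

0.9983


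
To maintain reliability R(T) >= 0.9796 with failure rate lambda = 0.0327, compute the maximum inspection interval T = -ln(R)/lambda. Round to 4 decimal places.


R_target = 0.9796
lambda = 0.0327
-ln(0.9796) = 0.0206
T = 0.0206 / 0.0327
T = 0.6303

0.6303


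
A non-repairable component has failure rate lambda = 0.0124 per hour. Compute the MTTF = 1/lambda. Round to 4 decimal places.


lambda = 0.0124
MTTF = 1 / 0.0124
MTTF = 80.6452

80.6452


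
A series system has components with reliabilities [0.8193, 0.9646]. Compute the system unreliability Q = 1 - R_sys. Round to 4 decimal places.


Components: [0.8193, 0.9646]
After component 1: product = 0.8193
After component 2: product = 0.7903
R_sys = 0.7903
Q = 1 - 0.7903 = 0.2097

0.2097


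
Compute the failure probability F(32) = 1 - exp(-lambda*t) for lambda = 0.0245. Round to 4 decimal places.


lambda = 0.0245, t = 32
lambda * t = 0.784
exp(-0.784) = 0.4566
F(t) = 1 - 0.4566
F(t) = 0.5434

0.5434


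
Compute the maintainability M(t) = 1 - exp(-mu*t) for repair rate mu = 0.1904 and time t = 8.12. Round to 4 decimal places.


mu = 0.1904, t = 8.12
mu * t = 0.1904 * 8.12 = 1.546
exp(-1.546) = 0.2131
M(t) = 1 - 0.2131
M(t) = 0.7869

0.7869


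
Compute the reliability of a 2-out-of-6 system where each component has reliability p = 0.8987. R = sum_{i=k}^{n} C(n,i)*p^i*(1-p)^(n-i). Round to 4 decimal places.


k = 2, n = 6, p = 0.8987
i=2: C(6,2)=15 * 0.8987^2 * 0.1013^4 = 0.0013
i=3: C(6,3)=20 * 0.8987^3 * 0.1013^3 = 0.0151
i=4: C(6,4)=15 * 0.8987^4 * 0.1013^2 = 0.1004
i=5: C(6,5)=6 * 0.8987^5 * 0.1013^1 = 0.3563
i=6: C(6,6)=1 * 0.8987^6 * 0.1013^0 = 0.5269
R = sum of terms = 0.9999

0.9999


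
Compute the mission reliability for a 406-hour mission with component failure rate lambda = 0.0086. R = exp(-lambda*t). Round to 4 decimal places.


lambda = 0.0086
mission_time = 406
lambda * t = 0.0086 * 406 = 3.4916
R = exp(-3.4916)
R = 0.0305

0.0305


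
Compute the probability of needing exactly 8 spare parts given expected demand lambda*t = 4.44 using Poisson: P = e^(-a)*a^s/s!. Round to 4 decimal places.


a = 4.44, s = 8
e^(-a) = e^(-4.44) = 0.0118
a^s = 4.44^8 = 151030.1873
s! = 40320
P = 0.0118 * 151030.1873 / 40320
P = 0.0442

0.0442


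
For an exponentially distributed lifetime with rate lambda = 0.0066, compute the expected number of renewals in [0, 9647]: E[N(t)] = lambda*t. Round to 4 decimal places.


lambda = 0.0066
t = 9647
E[N(t)] = lambda * t
E[N(t)] = 0.0066 * 9647
E[N(t)] = 63.6702

63.6702


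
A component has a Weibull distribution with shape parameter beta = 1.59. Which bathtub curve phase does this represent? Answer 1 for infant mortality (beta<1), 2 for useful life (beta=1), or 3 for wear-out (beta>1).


beta = 1.59
Compare beta to 1:
beta < 1 => infant mortality (phase 1)
beta = 1 => useful life (phase 2)
beta > 1 => wear-out (phase 3)
Since beta = 1.59, this is wear-out (increasing failure rate)
Phase = 3

3


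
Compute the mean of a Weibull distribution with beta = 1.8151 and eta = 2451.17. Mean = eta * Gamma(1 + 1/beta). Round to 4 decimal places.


beta = 1.8151, eta = 2451.17
1/beta = 0.5509
1 + 1/beta = 1.5509
Gamma(1.5509) = 0.8889
Mean = 2451.17 * 0.8889
Mean = 2178.9356

2178.9356


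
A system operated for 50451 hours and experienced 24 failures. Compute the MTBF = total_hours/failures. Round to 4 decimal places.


total_hours = 50451
failures = 24
MTBF = 50451 / 24
MTBF = 2102.125

2102.125


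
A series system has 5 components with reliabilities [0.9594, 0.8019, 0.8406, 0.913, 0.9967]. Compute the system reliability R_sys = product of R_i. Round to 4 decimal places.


Components: [0.9594, 0.8019, 0.8406, 0.913, 0.9967]
After component 1 (R=0.9594): product = 0.9594
After component 2 (R=0.8019): product = 0.7693
After component 3 (R=0.8406): product = 0.6467
After component 4 (R=0.913): product = 0.5904
After component 5 (R=0.9967): product = 0.5885
R_sys = 0.5885

0.5885


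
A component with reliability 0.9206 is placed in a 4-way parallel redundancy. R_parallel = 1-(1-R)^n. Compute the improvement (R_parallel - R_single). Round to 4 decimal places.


R_single = 0.9206, n = 4
1 - R_single = 0.0794
(1 - R_single)^n = 0.0794^4 = 0.0
R_parallel = 1 - 0.0 = 1.0
Improvement = 1.0 - 0.9206
Improvement = 0.0794

0.0794


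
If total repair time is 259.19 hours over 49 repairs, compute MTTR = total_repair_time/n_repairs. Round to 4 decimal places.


total_repair_time = 259.19
n_repairs = 49
MTTR = 259.19 / 49
MTTR = 5.2896

5.2896


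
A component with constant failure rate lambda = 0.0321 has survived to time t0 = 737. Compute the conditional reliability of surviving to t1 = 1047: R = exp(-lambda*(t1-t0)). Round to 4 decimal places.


lambda = 0.0321
t0 = 737, t1 = 1047
t1 - t0 = 310
lambda * (t1-t0) = 0.0321 * 310 = 9.951
R = exp(-9.951)
R = 0.0

0.0


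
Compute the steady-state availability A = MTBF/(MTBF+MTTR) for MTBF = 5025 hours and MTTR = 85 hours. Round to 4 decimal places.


MTBF = 5025
MTTR = 85
MTBF + MTTR = 5110
A = 5025 / 5110
A = 0.9834

0.9834


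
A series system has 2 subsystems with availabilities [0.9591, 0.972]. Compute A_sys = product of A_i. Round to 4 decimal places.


Subsystems: [0.9591, 0.972]
After subsystem 1 (A=0.9591): product = 0.9591
After subsystem 2 (A=0.972): product = 0.9322
A_sys = 0.9322

0.9322


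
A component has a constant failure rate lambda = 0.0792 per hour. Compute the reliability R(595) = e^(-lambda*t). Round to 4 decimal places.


lambda = 0.0792
t = 595
lambda * t = 47.124
R(t) = e^(-47.124)
R(t) = 0.0

0.0


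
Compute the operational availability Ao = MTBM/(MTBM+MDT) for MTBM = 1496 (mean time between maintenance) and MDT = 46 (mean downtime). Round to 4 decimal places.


MTBM = 1496
MDT = 46
MTBM + MDT = 1542
Ao = 1496 / 1542
Ao = 0.9702

0.9702
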